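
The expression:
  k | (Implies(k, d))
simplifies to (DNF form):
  True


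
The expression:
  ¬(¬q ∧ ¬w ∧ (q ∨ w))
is always true.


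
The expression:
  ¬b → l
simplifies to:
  b ∨ l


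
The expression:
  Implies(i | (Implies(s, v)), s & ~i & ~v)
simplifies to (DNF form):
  s & ~i & ~v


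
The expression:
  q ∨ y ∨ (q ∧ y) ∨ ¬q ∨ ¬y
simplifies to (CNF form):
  True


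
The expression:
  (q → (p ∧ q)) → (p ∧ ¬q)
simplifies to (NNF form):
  (p ∧ ¬q) ∨ (q ∧ ¬p)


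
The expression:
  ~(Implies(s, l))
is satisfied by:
  {s: True, l: False}


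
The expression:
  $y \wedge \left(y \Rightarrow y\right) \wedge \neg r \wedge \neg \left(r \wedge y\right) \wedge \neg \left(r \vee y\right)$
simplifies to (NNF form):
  $\text{False}$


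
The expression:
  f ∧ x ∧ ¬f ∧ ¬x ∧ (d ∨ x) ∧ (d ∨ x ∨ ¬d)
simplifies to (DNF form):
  False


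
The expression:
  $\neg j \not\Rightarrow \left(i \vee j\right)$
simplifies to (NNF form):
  $\neg i \wedge \neg j$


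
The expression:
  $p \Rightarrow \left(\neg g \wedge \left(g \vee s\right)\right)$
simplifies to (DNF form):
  $\left(s \wedge \neg g\right) \vee \neg p$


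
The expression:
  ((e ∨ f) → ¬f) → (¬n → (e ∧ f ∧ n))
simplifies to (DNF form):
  f ∨ n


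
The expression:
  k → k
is always true.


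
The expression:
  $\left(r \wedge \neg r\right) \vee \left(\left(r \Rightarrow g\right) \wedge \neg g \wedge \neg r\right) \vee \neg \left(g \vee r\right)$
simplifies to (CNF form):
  $\neg g \wedge \neg r$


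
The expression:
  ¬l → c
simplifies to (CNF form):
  c ∨ l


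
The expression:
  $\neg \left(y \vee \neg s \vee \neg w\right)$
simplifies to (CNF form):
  $s \wedge w \wedge \neg y$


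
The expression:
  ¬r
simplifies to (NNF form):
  ¬r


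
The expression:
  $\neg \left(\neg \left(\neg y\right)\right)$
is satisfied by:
  {y: False}


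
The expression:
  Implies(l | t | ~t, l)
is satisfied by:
  {l: True}


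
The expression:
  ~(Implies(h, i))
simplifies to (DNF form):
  h & ~i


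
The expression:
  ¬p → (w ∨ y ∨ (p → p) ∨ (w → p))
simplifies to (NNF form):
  True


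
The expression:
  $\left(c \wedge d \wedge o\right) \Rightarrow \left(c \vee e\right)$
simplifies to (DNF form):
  $\text{True}$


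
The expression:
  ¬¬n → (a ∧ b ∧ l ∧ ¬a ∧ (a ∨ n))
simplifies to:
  ¬n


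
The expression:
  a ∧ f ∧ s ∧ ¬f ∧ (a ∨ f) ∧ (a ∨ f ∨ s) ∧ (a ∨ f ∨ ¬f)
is never true.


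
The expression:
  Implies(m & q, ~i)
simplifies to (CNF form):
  ~i | ~m | ~q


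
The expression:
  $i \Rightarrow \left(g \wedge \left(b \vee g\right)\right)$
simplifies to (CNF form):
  $g \vee \neg i$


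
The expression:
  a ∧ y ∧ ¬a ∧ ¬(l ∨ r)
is never true.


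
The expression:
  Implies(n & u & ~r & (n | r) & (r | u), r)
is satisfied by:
  {r: True, u: False, n: False}
  {u: False, n: False, r: False}
  {r: True, n: True, u: False}
  {n: True, u: False, r: False}
  {r: True, u: True, n: False}
  {u: True, r: False, n: False}
  {r: True, n: True, u: True}


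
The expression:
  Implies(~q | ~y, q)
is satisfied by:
  {q: True}


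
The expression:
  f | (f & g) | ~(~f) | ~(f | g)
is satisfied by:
  {f: True, g: False}
  {g: False, f: False}
  {g: True, f: True}


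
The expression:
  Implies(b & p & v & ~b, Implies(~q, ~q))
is always true.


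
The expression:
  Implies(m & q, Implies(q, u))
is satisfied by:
  {u: True, m: False, q: False}
  {m: False, q: False, u: False}
  {u: True, q: True, m: False}
  {q: True, m: False, u: False}
  {u: True, m: True, q: False}
  {m: True, u: False, q: False}
  {u: True, q: True, m: True}


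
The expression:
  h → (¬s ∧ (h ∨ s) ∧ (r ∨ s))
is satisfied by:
  {r: True, h: False, s: False}
  {r: False, h: False, s: False}
  {s: True, r: True, h: False}
  {s: True, r: False, h: False}
  {h: True, r: True, s: False}


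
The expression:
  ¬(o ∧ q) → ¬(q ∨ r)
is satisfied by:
  {o: True, r: False, q: False}
  {r: False, q: False, o: False}
  {o: True, q: True, r: False}
  {o: True, r: True, q: True}


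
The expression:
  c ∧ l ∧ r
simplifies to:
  c ∧ l ∧ r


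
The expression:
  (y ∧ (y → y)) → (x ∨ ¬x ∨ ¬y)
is always true.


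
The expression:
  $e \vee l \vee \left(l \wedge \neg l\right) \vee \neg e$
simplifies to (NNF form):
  $\text{True}$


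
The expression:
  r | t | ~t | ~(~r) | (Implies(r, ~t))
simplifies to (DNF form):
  True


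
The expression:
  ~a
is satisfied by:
  {a: False}


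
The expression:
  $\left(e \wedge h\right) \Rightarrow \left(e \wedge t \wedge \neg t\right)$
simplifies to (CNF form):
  $\neg e \vee \neg h$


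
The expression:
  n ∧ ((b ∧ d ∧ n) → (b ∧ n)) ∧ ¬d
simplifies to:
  n ∧ ¬d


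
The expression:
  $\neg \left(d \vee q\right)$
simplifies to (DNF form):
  $\neg d \wedge \neg q$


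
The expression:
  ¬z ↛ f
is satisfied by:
  {z: False, f: False}


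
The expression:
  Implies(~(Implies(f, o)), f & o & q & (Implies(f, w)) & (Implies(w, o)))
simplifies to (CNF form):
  o | ~f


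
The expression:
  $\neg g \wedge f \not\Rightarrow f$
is never true.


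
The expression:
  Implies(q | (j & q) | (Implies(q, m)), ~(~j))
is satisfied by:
  {j: True}


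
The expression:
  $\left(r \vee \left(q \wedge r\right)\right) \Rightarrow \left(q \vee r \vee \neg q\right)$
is always true.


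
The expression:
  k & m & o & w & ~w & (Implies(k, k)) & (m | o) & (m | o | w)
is never true.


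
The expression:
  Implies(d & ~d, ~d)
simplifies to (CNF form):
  True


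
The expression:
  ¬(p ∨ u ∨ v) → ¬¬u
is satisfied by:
  {u: True, v: True, p: True}
  {u: True, v: True, p: False}
  {u: True, p: True, v: False}
  {u: True, p: False, v: False}
  {v: True, p: True, u: False}
  {v: True, p: False, u: False}
  {p: True, v: False, u: False}


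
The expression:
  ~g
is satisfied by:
  {g: False}


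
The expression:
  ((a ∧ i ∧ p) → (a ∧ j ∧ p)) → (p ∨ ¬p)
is always true.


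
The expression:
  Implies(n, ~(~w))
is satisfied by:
  {w: True, n: False}
  {n: False, w: False}
  {n: True, w: True}


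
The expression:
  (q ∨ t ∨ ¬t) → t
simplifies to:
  t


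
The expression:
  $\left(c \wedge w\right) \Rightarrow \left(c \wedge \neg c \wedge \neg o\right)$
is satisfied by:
  {w: False, c: False}
  {c: True, w: False}
  {w: True, c: False}


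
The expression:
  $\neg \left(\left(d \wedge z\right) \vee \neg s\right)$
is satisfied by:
  {s: True, z: False, d: False}
  {d: True, s: True, z: False}
  {z: True, s: True, d: False}


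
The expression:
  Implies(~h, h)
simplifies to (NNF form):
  h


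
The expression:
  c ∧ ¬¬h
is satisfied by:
  {h: True, c: True}


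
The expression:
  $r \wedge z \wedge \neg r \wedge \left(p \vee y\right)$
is never true.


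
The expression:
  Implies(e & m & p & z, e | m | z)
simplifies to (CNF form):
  True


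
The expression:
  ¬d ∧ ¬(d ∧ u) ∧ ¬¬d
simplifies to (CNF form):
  False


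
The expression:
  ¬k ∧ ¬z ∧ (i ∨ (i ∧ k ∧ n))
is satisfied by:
  {i: True, z: False, k: False}


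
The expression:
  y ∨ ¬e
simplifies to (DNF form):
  y ∨ ¬e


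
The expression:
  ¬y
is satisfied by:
  {y: False}


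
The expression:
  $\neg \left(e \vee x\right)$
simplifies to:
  $\neg e \wedge \neg x$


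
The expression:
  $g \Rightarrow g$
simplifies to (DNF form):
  $\text{True}$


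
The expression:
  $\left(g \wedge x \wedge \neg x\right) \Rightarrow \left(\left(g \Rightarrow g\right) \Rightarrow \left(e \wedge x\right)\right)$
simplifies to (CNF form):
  $\text{True}$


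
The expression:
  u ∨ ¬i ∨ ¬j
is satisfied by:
  {u: True, i: False, j: False}
  {u: False, i: False, j: False}
  {j: True, u: True, i: False}
  {j: True, u: False, i: False}
  {i: True, u: True, j: False}
  {i: True, u: False, j: False}
  {i: True, j: True, u: True}


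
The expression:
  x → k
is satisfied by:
  {k: True, x: False}
  {x: False, k: False}
  {x: True, k: True}


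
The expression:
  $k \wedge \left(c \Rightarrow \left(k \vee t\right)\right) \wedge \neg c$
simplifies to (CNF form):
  $k \wedge \neg c$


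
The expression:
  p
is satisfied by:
  {p: True}


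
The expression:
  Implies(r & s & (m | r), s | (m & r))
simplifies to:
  True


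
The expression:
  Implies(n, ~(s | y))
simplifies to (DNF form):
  ~n | (~s & ~y)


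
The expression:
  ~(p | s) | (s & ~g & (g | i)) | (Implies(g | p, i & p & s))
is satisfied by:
  {i: True, p: False, s: False, g: False}
  {i: False, p: False, s: False, g: False}
  {g: True, i: True, p: False, s: False}
  {g: True, i: False, p: False, s: False}
  {s: True, i: True, p: False, g: False}
  {s: True, i: False, p: False, g: False}
  {s: True, p: True, i: True, g: False}
  {g: True, s: True, p: True, i: True}


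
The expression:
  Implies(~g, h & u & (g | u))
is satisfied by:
  {u: True, g: True, h: True}
  {u: True, g: True, h: False}
  {g: True, h: True, u: False}
  {g: True, h: False, u: False}
  {u: True, h: True, g: False}


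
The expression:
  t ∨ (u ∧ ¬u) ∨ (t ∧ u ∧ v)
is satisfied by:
  {t: True}


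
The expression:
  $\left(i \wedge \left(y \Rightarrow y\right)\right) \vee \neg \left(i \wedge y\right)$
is always true.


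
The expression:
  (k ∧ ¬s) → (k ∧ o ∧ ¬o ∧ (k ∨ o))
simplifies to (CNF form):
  s ∨ ¬k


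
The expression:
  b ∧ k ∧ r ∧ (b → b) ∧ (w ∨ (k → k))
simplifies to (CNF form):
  b ∧ k ∧ r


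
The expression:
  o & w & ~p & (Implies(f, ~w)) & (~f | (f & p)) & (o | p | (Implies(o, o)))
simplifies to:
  o & w & ~f & ~p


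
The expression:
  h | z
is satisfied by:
  {z: True, h: True}
  {z: True, h: False}
  {h: True, z: False}


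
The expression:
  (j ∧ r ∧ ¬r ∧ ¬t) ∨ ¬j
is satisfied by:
  {j: False}


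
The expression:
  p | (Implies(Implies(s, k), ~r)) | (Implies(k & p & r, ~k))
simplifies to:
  True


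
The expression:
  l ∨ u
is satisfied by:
  {l: True, u: True}
  {l: True, u: False}
  {u: True, l: False}


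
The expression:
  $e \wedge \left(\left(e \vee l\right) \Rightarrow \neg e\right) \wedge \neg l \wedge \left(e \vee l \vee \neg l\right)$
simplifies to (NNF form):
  $\text{False}$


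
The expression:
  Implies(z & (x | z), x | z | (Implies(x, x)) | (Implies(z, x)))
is always true.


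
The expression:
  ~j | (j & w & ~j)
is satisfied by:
  {j: False}


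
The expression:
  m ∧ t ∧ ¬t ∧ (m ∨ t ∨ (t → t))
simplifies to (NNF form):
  False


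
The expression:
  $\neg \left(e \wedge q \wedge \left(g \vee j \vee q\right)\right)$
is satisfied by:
  {e: False, q: False}
  {q: True, e: False}
  {e: True, q: False}


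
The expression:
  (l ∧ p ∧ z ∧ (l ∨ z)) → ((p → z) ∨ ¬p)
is always true.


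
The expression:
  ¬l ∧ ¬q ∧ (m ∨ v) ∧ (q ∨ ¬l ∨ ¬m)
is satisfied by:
  {m: True, v: True, q: False, l: False}
  {m: True, q: False, l: False, v: False}
  {v: True, q: False, l: False, m: False}


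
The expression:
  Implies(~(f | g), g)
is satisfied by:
  {g: True, f: True}
  {g: True, f: False}
  {f: True, g: False}


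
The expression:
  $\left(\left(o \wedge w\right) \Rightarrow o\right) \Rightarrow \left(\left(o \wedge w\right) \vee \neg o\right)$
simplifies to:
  $w \vee \neg o$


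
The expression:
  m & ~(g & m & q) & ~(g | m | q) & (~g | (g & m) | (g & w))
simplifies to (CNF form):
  False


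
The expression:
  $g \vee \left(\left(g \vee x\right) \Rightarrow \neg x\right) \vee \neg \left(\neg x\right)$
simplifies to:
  $\text{True}$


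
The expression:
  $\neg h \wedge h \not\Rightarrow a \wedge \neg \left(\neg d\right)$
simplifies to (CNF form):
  $\text{False}$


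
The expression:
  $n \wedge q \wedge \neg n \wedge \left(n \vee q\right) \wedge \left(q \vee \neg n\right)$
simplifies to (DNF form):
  $\text{False}$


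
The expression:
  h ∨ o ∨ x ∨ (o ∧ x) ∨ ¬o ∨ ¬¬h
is always true.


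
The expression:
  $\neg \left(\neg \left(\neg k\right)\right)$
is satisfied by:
  {k: False}


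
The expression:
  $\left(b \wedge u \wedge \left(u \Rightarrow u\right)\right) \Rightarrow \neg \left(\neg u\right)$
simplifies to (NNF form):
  $\text{True}$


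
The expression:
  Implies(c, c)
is always true.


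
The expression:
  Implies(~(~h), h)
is always true.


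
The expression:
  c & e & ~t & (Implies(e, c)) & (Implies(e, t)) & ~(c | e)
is never true.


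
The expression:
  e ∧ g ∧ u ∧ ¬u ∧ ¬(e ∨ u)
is never true.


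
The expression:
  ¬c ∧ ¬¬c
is never true.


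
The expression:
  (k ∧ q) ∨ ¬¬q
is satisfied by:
  {q: True}


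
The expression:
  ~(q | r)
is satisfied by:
  {q: False, r: False}


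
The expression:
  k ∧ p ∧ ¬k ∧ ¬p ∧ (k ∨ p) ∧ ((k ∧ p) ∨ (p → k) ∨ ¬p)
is never true.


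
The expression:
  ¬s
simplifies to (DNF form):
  ¬s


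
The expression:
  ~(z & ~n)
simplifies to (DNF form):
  n | ~z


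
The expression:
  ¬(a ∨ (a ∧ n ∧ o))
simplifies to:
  ¬a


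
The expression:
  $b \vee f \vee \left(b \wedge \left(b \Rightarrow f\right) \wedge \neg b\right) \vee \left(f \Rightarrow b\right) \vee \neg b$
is always true.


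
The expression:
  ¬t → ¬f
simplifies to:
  t ∨ ¬f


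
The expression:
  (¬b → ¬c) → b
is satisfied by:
  {b: True, c: True}
  {b: True, c: False}
  {c: True, b: False}


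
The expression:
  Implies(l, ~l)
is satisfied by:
  {l: False}


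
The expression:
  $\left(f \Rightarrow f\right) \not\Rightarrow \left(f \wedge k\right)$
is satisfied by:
  {k: False, f: False}
  {f: True, k: False}
  {k: True, f: False}


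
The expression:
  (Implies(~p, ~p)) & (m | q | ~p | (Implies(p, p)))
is always true.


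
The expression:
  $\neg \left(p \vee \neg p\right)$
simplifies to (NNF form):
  $\text{False}$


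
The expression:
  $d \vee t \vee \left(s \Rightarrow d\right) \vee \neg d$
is always true.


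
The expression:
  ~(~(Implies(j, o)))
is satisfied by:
  {o: True, j: False}
  {j: False, o: False}
  {j: True, o: True}


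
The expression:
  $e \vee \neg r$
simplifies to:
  $e \vee \neg r$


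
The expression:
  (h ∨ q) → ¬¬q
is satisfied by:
  {q: True, h: False}
  {h: False, q: False}
  {h: True, q: True}


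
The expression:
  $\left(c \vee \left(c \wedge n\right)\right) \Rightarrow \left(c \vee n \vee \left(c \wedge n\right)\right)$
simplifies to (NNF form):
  $\text{True}$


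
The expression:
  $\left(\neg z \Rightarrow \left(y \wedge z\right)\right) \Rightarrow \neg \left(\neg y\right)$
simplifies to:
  $y \vee \neg z$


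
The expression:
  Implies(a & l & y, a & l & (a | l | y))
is always true.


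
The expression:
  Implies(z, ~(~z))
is always true.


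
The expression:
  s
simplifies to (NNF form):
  s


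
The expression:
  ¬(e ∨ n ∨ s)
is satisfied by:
  {n: False, e: False, s: False}


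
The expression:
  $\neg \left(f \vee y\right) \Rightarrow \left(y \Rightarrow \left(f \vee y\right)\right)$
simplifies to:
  $\text{True}$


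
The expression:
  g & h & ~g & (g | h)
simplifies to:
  False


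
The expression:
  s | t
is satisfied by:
  {t: True, s: True}
  {t: True, s: False}
  {s: True, t: False}


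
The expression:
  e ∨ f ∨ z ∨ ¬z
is always true.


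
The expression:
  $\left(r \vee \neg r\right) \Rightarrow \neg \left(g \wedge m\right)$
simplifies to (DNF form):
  $\neg g \vee \neg m$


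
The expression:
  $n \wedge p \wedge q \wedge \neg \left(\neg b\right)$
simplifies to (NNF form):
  $b \wedge n \wedge p \wedge q$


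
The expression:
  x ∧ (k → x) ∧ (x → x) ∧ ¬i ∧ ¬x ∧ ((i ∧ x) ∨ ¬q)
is never true.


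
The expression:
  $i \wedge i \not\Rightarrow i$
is never true.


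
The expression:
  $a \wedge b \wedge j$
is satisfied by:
  {a: True, j: True, b: True}


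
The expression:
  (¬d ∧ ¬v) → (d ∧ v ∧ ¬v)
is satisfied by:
  {d: True, v: True}
  {d: True, v: False}
  {v: True, d: False}


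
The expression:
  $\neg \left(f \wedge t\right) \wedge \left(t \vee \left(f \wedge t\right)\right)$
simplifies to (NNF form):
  $t \wedge \neg f$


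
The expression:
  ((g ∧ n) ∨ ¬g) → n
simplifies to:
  g ∨ n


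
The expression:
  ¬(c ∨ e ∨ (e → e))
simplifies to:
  False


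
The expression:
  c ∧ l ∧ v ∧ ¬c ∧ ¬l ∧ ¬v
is never true.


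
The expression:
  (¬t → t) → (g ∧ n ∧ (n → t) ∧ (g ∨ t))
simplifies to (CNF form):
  (g ∨ ¬t) ∧ (n ∨ ¬t)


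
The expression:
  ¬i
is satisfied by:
  {i: False}


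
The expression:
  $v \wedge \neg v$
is never true.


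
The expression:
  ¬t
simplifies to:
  ¬t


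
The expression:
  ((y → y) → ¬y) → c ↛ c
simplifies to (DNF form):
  y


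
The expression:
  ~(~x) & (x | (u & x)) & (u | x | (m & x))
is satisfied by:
  {x: True}


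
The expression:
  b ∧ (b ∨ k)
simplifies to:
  b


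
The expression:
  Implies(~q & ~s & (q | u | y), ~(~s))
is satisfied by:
  {q: True, s: True, y: False, u: False}
  {q: True, s: True, u: True, y: False}
  {q: True, s: True, y: True, u: False}
  {q: True, s: True, u: True, y: True}
  {q: True, y: False, u: False, s: False}
  {q: True, u: True, y: False, s: False}
  {q: True, y: True, u: False, s: False}
  {q: True, u: True, y: True, s: False}
  {s: True, y: False, u: False, q: False}
  {u: True, s: True, y: False, q: False}
  {s: True, y: True, u: False, q: False}
  {u: True, s: True, y: True, q: False}
  {s: False, y: False, u: False, q: False}


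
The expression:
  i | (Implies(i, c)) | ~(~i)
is always true.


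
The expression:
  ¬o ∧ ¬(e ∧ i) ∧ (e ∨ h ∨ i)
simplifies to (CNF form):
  ¬o ∧ (¬e ∨ ¬i) ∧ (e ∨ h ∨ i)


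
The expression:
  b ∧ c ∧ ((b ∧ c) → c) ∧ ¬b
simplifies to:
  False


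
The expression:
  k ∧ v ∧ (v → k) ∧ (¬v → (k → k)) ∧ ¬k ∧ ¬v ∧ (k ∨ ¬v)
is never true.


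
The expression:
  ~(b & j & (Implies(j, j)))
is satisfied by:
  {b: False, j: False}
  {j: True, b: False}
  {b: True, j: False}


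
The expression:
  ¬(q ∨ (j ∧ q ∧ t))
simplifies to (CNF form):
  ¬q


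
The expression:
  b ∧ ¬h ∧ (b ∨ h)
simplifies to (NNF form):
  b ∧ ¬h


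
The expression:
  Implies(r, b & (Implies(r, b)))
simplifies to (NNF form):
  b | ~r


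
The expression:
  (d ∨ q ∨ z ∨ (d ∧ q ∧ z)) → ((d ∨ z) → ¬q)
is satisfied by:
  {d: False, q: False, z: False}
  {z: True, d: False, q: False}
  {d: True, z: False, q: False}
  {z: True, d: True, q: False}
  {q: True, z: False, d: False}


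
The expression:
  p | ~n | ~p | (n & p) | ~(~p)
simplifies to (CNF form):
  True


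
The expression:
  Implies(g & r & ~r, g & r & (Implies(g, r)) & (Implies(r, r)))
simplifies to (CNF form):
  True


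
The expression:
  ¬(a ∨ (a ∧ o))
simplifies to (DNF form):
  ¬a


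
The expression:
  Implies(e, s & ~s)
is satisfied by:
  {e: False}


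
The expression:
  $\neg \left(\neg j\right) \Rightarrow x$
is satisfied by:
  {x: True, j: False}
  {j: False, x: False}
  {j: True, x: True}


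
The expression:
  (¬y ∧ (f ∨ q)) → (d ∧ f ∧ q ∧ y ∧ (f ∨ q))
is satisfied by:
  {y: True, f: False, q: False}
  {y: True, q: True, f: False}
  {y: True, f: True, q: False}
  {y: True, q: True, f: True}
  {q: False, f: False, y: False}


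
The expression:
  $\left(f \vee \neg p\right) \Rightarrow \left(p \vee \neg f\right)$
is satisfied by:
  {p: True, f: False}
  {f: False, p: False}
  {f: True, p: True}


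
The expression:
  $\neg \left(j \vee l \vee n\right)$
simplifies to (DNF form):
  $\neg j \wedge \neg l \wedge \neg n$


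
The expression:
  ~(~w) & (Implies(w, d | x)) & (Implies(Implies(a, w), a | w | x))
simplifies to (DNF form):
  (d & w) | (w & x)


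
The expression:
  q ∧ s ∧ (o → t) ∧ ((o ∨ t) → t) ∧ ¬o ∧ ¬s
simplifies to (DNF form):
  False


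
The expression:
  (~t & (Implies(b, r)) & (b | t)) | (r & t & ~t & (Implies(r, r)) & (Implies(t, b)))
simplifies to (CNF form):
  b & r & ~t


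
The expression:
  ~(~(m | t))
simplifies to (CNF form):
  m | t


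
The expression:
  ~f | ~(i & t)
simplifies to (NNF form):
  ~f | ~i | ~t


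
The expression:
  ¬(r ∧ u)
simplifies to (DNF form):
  ¬r ∨ ¬u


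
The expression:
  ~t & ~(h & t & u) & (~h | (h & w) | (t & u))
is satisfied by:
  {w: True, h: False, t: False}
  {h: False, t: False, w: False}
  {w: True, h: True, t: False}


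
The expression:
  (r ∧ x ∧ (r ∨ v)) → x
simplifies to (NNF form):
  True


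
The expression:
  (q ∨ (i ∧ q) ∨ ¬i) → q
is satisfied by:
  {i: True, q: True}
  {i: True, q: False}
  {q: True, i: False}


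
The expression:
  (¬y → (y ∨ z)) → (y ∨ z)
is always true.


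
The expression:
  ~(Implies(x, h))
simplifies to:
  x & ~h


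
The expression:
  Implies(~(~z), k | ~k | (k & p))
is always true.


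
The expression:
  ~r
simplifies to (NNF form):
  ~r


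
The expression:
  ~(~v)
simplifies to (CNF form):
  v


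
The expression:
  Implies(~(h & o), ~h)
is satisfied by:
  {o: True, h: False}
  {h: False, o: False}
  {h: True, o: True}


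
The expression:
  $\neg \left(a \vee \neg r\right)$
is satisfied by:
  {r: True, a: False}


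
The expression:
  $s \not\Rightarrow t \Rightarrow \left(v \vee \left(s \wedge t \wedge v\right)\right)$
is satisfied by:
  {t: True, v: True, s: False}
  {t: True, s: False, v: False}
  {v: True, s: False, t: False}
  {v: False, s: False, t: False}
  {t: True, v: True, s: True}
  {t: True, s: True, v: False}
  {v: True, s: True, t: False}


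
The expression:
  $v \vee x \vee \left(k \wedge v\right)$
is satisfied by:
  {x: True, v: True}
  {x: True, v: False}
  {v: True, x: False}


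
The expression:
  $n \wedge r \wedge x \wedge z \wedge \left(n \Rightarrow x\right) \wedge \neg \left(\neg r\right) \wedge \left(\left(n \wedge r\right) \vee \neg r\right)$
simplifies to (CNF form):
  $n \wedge r \wedge x \wedge z$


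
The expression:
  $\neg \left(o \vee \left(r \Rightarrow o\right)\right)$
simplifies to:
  $r \wedge \neg o$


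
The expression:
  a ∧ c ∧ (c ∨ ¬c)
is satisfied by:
  {a: True, c: True}


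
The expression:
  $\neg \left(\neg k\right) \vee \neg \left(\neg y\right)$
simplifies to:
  $k \vee y$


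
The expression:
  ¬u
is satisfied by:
  {u: False}


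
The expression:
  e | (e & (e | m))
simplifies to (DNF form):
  e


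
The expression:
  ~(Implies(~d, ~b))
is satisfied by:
  {b: True, d: False}


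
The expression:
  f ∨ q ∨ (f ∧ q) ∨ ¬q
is always true.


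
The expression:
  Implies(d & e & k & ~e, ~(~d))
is always true.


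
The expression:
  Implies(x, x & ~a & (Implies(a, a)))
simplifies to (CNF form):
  ~a | ~x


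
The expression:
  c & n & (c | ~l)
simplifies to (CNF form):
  c & n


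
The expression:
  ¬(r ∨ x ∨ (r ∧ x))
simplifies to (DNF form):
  ¬r ∧ ¬x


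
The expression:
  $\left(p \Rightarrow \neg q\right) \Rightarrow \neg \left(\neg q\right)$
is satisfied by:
  {q: True}


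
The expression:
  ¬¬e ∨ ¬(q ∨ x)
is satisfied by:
  {e: True, q: False, x: False}
  {x: True, e: True, q: False}
  {e: True, q: True, x: False}
  {x: True, e: True, q: True}
  {x: False, q: False, e: False}


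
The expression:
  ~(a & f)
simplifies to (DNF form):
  ~a | ~f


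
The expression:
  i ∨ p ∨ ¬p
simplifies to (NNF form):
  True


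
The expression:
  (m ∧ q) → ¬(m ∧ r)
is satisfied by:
  {m: False, q: False, r: False}
  {r: True, m: False, q: False}
  {q: True, m: False, r: False}
  {r: True, q: True, m: False}
  {m: True, r: False, q: False}
  {r: True, m: True, q: False}
  {q: True, m: True, r: False}


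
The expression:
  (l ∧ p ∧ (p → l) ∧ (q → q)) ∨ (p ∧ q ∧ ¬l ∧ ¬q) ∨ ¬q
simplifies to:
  (l ∧ p) ∨ ¬q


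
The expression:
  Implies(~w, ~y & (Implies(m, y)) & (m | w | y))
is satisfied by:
  {w: True}


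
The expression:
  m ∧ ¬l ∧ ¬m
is never true.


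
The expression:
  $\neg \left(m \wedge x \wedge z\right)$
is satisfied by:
  {m: False, z: False, x: False}
  {x: True, m: False, z: False}
  {z: True, m: False, x: False}
  {x: True, z: True, m: False}
  {m: True, x: False, z: False}
  {x: True, m: True, z: False}
  {z: True, m: True, x: False}


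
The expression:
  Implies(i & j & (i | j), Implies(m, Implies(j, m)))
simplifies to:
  True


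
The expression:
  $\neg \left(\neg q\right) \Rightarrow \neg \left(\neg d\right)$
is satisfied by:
  {d: True, q: False}
  {q: False, d: False}
  {q: True, d: True}


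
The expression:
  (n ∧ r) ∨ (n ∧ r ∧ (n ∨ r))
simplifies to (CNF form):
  n ∧ r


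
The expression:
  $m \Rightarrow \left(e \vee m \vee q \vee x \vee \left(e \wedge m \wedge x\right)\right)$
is always true.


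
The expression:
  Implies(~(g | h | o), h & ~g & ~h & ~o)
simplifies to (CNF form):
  g | h | o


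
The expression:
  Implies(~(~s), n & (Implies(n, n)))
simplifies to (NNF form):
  n | ~s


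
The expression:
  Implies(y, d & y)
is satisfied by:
  {d: True, y: False}
  {y: False, d: False}
  {y: True, d: True}


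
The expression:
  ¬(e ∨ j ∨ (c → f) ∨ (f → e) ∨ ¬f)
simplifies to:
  False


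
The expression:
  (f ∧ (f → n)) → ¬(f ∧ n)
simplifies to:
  ¬f ∨ ¬n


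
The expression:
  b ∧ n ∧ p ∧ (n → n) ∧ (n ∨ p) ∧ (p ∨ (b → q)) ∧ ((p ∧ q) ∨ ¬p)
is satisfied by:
  {p: True, b: True, q: True, n: True}


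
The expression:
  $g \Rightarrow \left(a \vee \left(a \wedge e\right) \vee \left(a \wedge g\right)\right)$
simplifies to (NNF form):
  $a \vee \neg g$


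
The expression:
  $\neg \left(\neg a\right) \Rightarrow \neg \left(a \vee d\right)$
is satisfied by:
  {a: False}


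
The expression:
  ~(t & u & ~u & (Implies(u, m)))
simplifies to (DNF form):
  True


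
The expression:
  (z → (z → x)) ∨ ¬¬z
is always true.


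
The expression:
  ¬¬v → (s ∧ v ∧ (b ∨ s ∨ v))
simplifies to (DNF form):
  s ∨ ¬v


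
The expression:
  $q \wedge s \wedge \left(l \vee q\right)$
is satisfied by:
  {s: True, q: True}


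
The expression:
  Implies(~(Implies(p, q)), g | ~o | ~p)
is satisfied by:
  {q: True, g: True, p: False, o: False}
  {q: True, p: False, g: False, o: False}
  {g: True, q: False, p: False, o: False}
  {q: False, p: False, g: False, o: False}
  {o: True, q: True, g: True, p: False}
  {o: True, q: True, p: False, g: False}
  {o: True, g: True, q: False, p: False}
  {o: True, q: False, p: False, g: False}
  {q: True, p: True, g: True, o: False}
  {q: True, p: True, o: False, g: False}
  {p: True, g: True, o: False, q: False}
  {p: True, o: False, g: False, q: False}
  {q: True, p: True, o: True, g: True}
  {q: True, p: True, o: True, g: False}
  {p: True, o: True, g: True, q: False}


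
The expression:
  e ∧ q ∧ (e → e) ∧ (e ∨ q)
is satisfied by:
  {e: True, q: True}


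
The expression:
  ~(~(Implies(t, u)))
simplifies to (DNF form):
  u | ~t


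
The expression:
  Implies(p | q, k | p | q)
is always true.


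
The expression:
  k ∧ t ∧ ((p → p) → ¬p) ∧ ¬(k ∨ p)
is never true.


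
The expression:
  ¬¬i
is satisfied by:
  {i: True}


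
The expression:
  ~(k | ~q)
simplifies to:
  q & ~k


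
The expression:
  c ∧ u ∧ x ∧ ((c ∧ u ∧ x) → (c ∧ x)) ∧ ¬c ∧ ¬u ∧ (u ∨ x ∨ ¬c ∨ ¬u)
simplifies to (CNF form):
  False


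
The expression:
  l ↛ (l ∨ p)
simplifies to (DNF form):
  False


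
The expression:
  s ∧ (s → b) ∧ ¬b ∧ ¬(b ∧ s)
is never true.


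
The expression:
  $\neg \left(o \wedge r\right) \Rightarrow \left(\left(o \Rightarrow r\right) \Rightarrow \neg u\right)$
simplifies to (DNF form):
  $o \vee \neg u$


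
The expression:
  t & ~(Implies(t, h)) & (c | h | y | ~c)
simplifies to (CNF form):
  t & ~h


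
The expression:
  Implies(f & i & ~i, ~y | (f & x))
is always true.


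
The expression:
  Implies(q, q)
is always true.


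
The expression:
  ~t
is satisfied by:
  {t: False}


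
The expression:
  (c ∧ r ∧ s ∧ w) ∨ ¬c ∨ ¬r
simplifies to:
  (s ∧ w) ∨ ¬c ∨ ¬r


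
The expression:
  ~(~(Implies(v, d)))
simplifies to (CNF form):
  d | ~v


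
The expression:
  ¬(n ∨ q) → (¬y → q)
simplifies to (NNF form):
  n ∨ q ∨ y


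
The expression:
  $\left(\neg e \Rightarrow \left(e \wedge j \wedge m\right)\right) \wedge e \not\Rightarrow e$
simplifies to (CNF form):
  $\text{False}$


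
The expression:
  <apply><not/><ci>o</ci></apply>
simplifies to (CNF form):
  <apply><not/><ci>o</ci></apply>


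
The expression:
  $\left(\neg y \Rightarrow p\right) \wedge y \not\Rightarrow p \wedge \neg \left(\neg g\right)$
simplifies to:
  $g \wedge y \wedge \neg p$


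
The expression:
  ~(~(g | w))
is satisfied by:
  {g: True, w: True}
  {g: True, w: False}
  {w: True, g: False}


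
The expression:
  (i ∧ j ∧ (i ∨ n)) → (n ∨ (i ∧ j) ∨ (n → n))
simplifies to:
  True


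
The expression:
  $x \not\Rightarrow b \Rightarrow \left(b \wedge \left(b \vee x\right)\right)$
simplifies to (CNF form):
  $b \vee \neg x$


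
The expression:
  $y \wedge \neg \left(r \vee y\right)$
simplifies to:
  $\text{False}$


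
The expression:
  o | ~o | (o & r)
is always true.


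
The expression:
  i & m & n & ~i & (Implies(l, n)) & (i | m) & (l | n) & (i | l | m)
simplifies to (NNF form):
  False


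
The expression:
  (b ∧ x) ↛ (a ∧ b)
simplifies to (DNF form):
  b ∧ x ∧ ¬a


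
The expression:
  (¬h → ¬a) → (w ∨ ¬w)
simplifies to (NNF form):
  True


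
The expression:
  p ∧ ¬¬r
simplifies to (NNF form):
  p ∧ r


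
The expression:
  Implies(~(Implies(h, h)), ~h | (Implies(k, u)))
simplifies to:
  True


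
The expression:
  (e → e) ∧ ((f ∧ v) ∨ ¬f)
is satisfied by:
  {v: True, f: False}
  {f: False, v: False}
  {f: True, v: True}


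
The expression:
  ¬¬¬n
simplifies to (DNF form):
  ¬n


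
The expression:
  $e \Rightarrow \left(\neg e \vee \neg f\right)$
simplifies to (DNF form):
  $\neg e \vee \neg f$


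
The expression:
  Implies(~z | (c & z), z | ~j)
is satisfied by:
  {z: True, j: False}
  {j: False, z: False}
  {j: True, z: True}


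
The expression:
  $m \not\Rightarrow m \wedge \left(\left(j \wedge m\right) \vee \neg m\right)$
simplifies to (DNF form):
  $\text{False}$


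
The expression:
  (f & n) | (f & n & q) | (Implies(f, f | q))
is always true.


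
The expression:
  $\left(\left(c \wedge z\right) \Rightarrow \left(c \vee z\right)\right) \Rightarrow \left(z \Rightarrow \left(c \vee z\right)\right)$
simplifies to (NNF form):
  $\text{True}$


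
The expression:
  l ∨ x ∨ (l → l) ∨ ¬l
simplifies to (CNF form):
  True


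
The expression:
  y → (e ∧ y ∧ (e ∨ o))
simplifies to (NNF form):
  e ∨ ¬y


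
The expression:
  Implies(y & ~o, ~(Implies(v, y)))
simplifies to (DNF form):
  o | ~y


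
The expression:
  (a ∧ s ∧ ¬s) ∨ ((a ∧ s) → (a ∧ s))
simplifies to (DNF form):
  True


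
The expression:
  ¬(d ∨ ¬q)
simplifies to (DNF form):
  q ∧ ¬d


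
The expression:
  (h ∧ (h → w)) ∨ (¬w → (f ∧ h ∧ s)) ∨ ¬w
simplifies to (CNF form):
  True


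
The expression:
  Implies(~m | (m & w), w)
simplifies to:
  m | w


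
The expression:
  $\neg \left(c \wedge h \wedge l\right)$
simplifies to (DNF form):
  $\neg c \vee \neg h \vee \neg l$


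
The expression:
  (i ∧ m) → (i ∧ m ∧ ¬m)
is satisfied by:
  {m: False, i: False}
  {i: True, m: False}
  {m: True, i: False}


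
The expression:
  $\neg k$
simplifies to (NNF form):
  $\neg k$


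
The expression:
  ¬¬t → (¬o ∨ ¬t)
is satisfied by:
  {o: False, t: False}
  {t: True, o: False}
  {o: True, t: False}


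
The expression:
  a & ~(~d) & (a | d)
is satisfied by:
  {a: True, d: True}


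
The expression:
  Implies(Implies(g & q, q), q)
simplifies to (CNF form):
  q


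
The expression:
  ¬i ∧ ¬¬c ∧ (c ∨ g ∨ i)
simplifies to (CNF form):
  c ∧ ¬i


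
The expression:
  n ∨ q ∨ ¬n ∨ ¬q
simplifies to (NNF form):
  True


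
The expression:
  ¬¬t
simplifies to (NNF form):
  t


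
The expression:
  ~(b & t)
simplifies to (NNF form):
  ~b | ~t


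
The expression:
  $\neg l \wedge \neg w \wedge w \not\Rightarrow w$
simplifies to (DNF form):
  $\text{False}$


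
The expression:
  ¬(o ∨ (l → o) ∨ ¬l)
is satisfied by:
  {l: True, o: False}


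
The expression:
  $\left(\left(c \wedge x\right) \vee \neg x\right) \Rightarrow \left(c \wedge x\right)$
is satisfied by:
  {x: True}


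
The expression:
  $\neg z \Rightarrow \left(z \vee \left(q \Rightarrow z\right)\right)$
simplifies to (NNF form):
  $z \vee \neg q$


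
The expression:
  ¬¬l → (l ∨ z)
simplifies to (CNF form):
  True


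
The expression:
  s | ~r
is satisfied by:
  {s: True, r: False}
  {r: False, s: False}
  {r: True, s: True}


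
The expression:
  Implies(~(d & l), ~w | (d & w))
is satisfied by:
  {d: True, w: False}
  {w: False, d: False}
  {w: True, d: True}


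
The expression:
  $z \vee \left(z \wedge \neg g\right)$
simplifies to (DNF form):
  $z$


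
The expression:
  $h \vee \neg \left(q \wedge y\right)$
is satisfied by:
  {h: True, q: False, y: False}
  {h: False, q: False, y: False}
  {y: True, h: True, q: False}
  {y: True, h: False, q: False}
  {q: True, h: True, y: False}
  {q: True, h: False, y: False}
  {q: True, y: True, h: True}


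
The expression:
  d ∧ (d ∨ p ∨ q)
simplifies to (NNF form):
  d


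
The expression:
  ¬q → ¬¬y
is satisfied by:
  {y: True, q: True}
  {y: True, q: False}
  {q: True, y: False}


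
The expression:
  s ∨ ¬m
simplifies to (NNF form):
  s ∨ ¬m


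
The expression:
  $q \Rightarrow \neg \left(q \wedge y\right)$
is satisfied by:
  {q: False, y: False}
  {y: True, q: False}
  {q: True, y: False}


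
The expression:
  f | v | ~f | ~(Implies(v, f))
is always true.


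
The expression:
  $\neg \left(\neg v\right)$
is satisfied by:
  {v: True}


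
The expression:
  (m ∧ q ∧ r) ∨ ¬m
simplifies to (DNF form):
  (q ∧ r) ∨ ¬m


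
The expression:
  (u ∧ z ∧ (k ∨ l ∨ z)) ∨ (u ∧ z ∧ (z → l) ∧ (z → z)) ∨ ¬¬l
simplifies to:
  l ∨ (u ∧ z)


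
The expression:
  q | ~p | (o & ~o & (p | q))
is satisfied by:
  {q: True, p: False}
  {p: False, q: False}
  {p: True, q: True}


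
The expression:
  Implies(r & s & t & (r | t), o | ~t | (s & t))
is always true.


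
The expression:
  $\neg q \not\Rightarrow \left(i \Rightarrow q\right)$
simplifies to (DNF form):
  $i \wedge \neg q$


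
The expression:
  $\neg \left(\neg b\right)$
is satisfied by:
  {b: True}


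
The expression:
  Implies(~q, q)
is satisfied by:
  {q: True}


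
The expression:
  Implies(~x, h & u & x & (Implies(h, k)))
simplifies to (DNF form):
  x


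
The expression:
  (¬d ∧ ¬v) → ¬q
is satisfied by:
  {d: True, v: True, q: False}
  {d: True, v: False, q: False}
  {v: True, d: False, q: False}
  {d: False, v: False, q: False}
  {q: True, d: True, v: True}
  {q: True, d: True, v: False}
  {q: True, v: True, d: False}


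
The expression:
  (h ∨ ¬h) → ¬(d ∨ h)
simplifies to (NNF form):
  ¬d ∧ ¬h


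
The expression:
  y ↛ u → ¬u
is always true.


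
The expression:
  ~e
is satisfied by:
  {e: False}


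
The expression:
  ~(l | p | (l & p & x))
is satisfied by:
  {p: False, l: False}


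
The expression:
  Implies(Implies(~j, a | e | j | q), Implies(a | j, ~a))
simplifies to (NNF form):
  ~a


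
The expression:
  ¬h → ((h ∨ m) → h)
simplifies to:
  h ∨ ¬m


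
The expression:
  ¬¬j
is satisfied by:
  {j: True}


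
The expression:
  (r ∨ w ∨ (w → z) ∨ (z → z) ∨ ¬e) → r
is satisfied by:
  {r: True}


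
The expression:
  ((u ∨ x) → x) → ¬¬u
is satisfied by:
  {u: True}


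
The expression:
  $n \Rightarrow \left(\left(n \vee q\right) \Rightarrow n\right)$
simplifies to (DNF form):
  $\text{True}$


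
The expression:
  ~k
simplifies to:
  ~k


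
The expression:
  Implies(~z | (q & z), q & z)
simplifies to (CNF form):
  z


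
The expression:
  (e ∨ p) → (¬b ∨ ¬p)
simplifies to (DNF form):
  ¬b ∨ ¬p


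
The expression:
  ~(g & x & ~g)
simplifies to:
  True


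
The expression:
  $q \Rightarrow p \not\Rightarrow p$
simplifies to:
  $\neg q$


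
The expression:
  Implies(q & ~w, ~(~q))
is always true.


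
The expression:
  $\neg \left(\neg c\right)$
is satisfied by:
  {c: True}


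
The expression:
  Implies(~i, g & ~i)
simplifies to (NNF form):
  g | i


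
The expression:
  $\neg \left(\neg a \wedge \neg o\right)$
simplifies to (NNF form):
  $a \vee o$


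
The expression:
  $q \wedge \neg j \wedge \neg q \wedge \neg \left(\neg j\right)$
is never true.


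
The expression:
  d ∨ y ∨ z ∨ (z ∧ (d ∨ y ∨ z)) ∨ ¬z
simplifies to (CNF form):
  True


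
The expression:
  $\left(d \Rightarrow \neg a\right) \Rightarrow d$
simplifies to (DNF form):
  $d$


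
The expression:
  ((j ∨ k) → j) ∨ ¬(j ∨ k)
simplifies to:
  j ∨ ¬k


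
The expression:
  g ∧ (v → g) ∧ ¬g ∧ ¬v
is never true.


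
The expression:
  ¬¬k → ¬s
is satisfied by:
  {s: False, k: False}
  {k: True, s: False}
  {s: True, k: False}
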